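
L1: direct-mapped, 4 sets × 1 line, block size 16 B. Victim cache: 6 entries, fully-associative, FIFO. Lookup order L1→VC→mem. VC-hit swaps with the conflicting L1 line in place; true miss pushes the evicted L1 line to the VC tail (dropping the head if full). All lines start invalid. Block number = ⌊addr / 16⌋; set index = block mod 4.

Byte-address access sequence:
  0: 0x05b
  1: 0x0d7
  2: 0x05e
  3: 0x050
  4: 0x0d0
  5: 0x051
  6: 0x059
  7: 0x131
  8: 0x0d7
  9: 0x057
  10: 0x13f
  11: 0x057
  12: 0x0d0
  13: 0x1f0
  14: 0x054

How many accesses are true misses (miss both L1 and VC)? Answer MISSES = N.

0: 0x5b (blk 5, set 1) → MISS  vc=[]
1: 0xd7 (blk 13, set 1) → MISS  vc=[5]
2: 0x5e (blk 5, set 1) → VC-HIT  vc=[13]
3: 0x50 (blk 5, set 1) → L1-HIT  vc=[13]
4: 0xd0 (blk 13, set 1) → VC-HIT  vc=[5]
5: 0x51 (blk 5, set 1) → VC-HIT  vc=[13]
6: 0x59 (blk 5, set 1) → L1-HIT  vc=[13]
7: 0x131 (blk 19, set 3) → MISS  vc=[13]
8: 0xd7 (blk 13, set 1) → VC-HIT  vc=[5]
9: 0x57 (blk 5, set 1) → VC-HIT  vc=[13]
10: 0x13f (blk 19, set 3) → L1-HIT  vc=[13]
11: 0x57 (blk 5, set 1) → L1-HIT  vc=[13]
12: 0xd0 (blk 13, set 1) → VC-HIT  vc=[5]
13: 0x1f0 (blk 31, set 3) → MISS  vc=[5, 19]
14: 0x54 (blk 5, set 1) → VC-HIT  vc=[13, 19]

MISSES = 4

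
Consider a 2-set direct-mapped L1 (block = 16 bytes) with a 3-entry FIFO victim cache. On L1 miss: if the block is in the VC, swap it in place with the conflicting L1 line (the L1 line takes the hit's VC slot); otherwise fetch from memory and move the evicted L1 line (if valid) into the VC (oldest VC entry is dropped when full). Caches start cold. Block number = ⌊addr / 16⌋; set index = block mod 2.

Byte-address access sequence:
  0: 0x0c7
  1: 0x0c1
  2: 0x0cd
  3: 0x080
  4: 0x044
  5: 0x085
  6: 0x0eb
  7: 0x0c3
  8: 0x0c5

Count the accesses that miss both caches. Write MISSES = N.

MISSES = 4

#0 0xc7→b12/s0 MISS; vc=[]
#1 0xc1→b12/s0 L1-HIT; vc=[]
#2 0xcd→b12/s0 L1-HIT; vc=[]
#3 0x80→b8/s0 MISS; vc=[12]
#4 0x44→b4/s0 MISS; vc=[12,8]
#5 0x85→b8/s0 VC-HIT; vc=[12,4]
#6 0xeb→b14/s0 MISS; vc=[12,4,8]
#7 0xc3→b12/s0 VC-HIT; vc=[14,4,8]
#8 0xc5→b12/s0 L1-HIT; vc=[14,4,8]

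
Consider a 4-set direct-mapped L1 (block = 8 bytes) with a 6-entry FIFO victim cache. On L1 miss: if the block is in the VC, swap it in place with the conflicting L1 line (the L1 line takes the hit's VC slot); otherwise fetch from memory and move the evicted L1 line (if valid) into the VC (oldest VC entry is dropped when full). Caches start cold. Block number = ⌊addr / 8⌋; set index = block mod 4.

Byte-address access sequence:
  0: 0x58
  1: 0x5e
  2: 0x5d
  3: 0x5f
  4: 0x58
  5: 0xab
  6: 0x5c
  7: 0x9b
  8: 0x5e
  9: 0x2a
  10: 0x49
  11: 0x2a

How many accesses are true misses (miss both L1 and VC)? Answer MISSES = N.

MISSES = 5

0: 0x58 (blk 11, set 3) → MISS  vc=[]
1: 0x5e (blk 11, set 3) → L1-HIT  vc=[]
2: 0x5d (blk 11, set 3) → L1-HIT  vc=[]
3: 0x5f (blk 11, set 3) → L1-HIT  vc=[]
4: 0x58 (blk 11, set 3) → L1-HIT  vc=[]
5: 0xab (blk 21, set 1) → MISS  vc=[]
6: 0x5c (blk 11, set 3) → L1-HIT  vc=[]
7: 0x9b (blk 19, set 3) → MISS  vc=[11]
8: 0x5e (blk 11, set 3) → VC-HIT  vc=[19]
9: 0x2a (blk 5, set 1) → MISS  vc=[19, 21]
10: 0x49 (blk 9, set 1) → MISS  vc=[19, 21, 5]
11: 0x2a (blk 5, set 1) → VC-HIT  vc=[19, 21, 9]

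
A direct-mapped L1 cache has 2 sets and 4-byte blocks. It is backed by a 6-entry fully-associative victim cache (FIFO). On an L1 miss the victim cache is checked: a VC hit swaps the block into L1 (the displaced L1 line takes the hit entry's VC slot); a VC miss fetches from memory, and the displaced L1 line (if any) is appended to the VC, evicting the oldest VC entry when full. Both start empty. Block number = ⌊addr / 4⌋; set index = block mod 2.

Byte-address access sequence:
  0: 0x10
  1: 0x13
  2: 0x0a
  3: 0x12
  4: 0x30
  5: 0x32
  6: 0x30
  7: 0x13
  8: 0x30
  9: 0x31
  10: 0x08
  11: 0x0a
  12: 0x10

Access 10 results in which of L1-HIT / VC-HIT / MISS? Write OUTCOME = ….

  [0] addr=0x10 blk=4 s=0: MISS | VC []
  [1] addr=0x13 blk=4 s=0: L1-HIT | VC []
  [2] addr=0xa blk=2 s=0: MISS | VC [4]
  [3] addr=0x12 blk=4 s=0: VC-HIT | VC [2]
  [4] addr=0x30 blk=12 s=0: MISS | VC [2, 4]
  [5] addr=0x32 blk=12 s=0: L1-HIT | VC [2, 4]
  [6] addr=0x30 blk=12 s=0: L1-HIT | VC [2, 4]
  [7] addr=0x13 blk=4 s=0: VC-HIT | VC [2, 12]
  [8] addr=0x30 blk=12 s=0: VC-HIT | VC [2, 4]
  [9] addr=0x31 blk=12 s=0: L1-HIT | VC [2, 4]
  [10] addr=0x8 blk=2 s=0: VC-HIT | VC [12, 4]
  [11] addr=0xa blk=2 s=0: L1-HIT | VC [12, 4]
  [12] addr=0x10 blk=4 s=0: VC-HIT | VC [12, 2]

OUTCOME = VC-HIT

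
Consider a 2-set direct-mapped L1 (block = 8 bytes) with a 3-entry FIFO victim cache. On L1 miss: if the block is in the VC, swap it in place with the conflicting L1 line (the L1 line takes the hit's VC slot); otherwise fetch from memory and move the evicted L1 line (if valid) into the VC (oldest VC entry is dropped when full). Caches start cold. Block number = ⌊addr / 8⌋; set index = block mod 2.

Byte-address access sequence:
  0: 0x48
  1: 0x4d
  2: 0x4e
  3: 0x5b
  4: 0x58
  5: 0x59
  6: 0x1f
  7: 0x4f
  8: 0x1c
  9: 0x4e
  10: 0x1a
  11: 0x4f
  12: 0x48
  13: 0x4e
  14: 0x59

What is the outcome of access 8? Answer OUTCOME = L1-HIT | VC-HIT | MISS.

OUTCOME = VC-HIT

0: 0x48 (blk 9, set 1) → MISS  vc=[]
1: 0x4d (blk 9, set 1) → L1-HIT  vc=[]
2: 0x4e (blk 9, set 1) → L1-HIT  vc=[]
3: 0x5b (blk 11, set 1) → MISS  vc=[9]
4: 0x58 (blk 11, set 1) → L1-HIT  vc=[9]
5: 0x59 (blk 11, set 1) → L1-HIT  vc=[9]
6: 0x1f (blk 3, set 1) → MISS  vc=[9, 11]
7: 0x4f (blk 9, set 1) → VC-HIT  vc=[3, 11]
8: 0x1c (blk 3, set 1) → VC-HIT  vc=[9, 11]
9: 0x4e (blk 9, set 1) → VC-HIT  vc=[3, 11]
10: 0x1a (blk 3, set 1) → VC-HIT  vc=[9, 11]
11: 0x4f (blk 9, set 1) → VC-HIT  vc=[3, 11]
12: 0x48 (blk 9, set 1) → L1-HIT  vc=[3, 11]
13: 0x4e (blk 9, set 1) → L1-HIT  vc=[3, 11]
14: 0x59 (blk 11, set 1) → VC-HIT  vc=[3, 9]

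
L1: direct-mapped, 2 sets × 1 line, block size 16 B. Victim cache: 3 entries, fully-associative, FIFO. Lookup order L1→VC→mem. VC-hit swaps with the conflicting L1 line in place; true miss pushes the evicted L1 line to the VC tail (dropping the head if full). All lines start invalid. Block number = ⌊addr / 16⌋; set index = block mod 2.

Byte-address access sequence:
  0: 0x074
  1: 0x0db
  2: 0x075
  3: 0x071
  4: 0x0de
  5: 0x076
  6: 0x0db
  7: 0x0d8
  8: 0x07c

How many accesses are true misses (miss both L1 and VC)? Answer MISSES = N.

  [0] addr=0x74 blk=7 s=1: MISS | VC []
  [1] addr=0xdb blk=13 s=1: MISS | VC [7]
  [2] addr=0x75 blk=7 s=1: VC-HIT | VC [13]
  [3] addr=0x71 blk=7 s=1: L1-HIT | VC [13]
  [4] addr=0xde blk=13 s=1: VC-HIT | VC [7]
  [5] addr=0x76 blk=7 s=1: VC-HIT | VC [13]
  [6] addr=0xdb blk=13 s=1: VC-HIT | VC [7]
  [7] addr=0xd8 blk=13 s=1: L1-HIT | VC [7]
  [8] addr=0x7c blk=7 s=1: VC-HIT | VC [13]

MISSES = 2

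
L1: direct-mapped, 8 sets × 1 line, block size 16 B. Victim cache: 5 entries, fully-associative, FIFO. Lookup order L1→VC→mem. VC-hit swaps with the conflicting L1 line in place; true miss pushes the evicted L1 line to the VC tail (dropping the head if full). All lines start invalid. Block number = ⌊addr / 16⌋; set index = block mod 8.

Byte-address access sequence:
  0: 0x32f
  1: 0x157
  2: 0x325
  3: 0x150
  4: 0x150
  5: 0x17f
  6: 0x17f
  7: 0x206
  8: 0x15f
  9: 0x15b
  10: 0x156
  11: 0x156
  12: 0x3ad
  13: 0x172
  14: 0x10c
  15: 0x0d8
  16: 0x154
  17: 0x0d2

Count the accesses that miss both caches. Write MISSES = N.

MISSES = 7

  [0] addr=0x32f blk=50 s=2: MISS | VC []
  [1] addr=0x157 blk=21 s=5: MISS | VC []
  [2] addr=0x325 blk=50 s=2: L1-HIT | VC []
  [3] addr=0x150 blk=21 s=5: L1-HIT | VC []
  [4] addr=0x150 blk=21 s=5: L1-HIT | VC []
  [5] addr=0x17f blk=23 s=7: MISS | VC []
  [6] addr=0x17f blk=23 s=7: L1-HIT | VC []
  [7] addr=0x206 blk=32 s=0: MISS | VC []
  [8] addr=0x15f blk=21 s=5: L1-HIT | VC []
  [9] addr=0x15b blk=21 s=5: L1-HIT | VC []
  [10] addr=0x156 blk=21 s=5: L1-HIT | VC []
  [11] addr=0x156 blk=21 s=5: L1-HIT | VC []
  [12] addr=0x3ad blk=58 s=2: MISS | VC [50]
  [13] addr=0x172 blk=23 s=7: L1-HIT | VC [50]
  [14] addr=0x10c blk=16 s=0: MISS | VC [50, 32]
  [15] addr=0xd8 blk=13 s=5: MISS | VC [50, 32, 21]
  [16] addr=0x154 blk=21 s=5: VC-HIT | VC [50, 32, 13]
  [17] addr=0xd2 blk=13 s=5: VC-HIT | VC [50, 32, 21]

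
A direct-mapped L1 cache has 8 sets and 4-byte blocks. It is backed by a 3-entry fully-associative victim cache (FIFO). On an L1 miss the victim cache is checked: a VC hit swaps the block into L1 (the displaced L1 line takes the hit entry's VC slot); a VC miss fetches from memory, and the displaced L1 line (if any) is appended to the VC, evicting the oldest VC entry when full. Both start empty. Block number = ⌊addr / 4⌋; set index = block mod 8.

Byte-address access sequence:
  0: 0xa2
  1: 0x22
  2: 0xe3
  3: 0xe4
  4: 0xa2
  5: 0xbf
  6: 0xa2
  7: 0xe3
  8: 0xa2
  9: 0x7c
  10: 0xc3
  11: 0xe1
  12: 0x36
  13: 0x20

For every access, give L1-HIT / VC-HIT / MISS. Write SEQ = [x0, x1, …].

0: 0xa2 (blk 40, set 0) → MISS  vc=[]
1: 0x22 (blk 8, set 0) → MISS  vc=[40]
2: 0xe3 (blk 56, set 0) → MISS  vc=[40, 8]
3: 0xe4 (blk 57, set 1) → MISS  vc=[40, 8]
4: 0xa2 (blk 40, set 0) → VC-HIT  vc=[56, 8]
5: 0xbf (blk 47, set 7) → MISS  vc=[56, 8]
6: 0xa2 (blk 40, set 0) → L1-HIT  vc=[56, 8]
7: 0xe3 (blk 56, set 0) → VC-HIT  vc=[40, 8]
8: 0xa2 (blk 40, set 0) → VC-HIT  vc=[56, 8]
9: 0x7c (blk 31, set 7) → MISS  vc=[56, 8, 47]
10: 0xc3 (blk 48, set 0) → MISS  vc=[8, 47, 40]
11: 0xe1 (blk 56, set 0) → MISS  vc=[47, 40, 48]
12: 0x36 (blk 13, set 5) → MISS  vc=[47, 40, 48]
13: 0x20 (blk 8, set 0) → MISS  vc=[40, 48, 56]

SEQ = [MISS, MISS, MISS, MISS, VC-HIT, MISS, L1-HIT, VC-HIT, VC-HIT, MISS, MISS, MISS, MISS, MISS]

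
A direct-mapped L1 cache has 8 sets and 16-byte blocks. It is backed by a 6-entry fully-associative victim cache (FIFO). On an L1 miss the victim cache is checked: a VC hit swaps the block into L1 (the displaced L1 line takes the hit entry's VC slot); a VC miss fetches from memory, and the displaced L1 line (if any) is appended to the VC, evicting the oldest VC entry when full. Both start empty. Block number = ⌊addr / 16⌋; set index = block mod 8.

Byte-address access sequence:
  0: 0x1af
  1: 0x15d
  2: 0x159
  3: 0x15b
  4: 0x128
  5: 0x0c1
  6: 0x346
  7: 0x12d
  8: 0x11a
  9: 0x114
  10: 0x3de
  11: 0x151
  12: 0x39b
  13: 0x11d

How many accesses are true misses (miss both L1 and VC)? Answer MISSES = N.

MISSES = 8

  [0] addr=0x1af blk=26 s=2: MISS | VC []
  [1] addr=0x15d blk=21 s=5: MISS | VC []
  [2] addr=0x159 blk=21 s=5: L1-HIT | VC []
  [3] addr=0x15b blk=21 s=5: L1-HIT | VC []
  [4] addr=0x128 blk=18 s=2: MISS | VC [26]
  [5] addr=0xc1 blk=12 s=4: MISS | VC [26]
  [6] addr=0x346 blk=52 s=4: MISS | VC [26, 12]
  [7] addr=0x12d blk=18 s=2: L1-HIT | VC [26, 12]
  [8] addr=0x11a blk=17 s=1: MISS | VC [26, 12]
  [9] addr=0x114 blk=17 s=1: L1-HIT | VC [26, 12]
  [10] addr=0x3de blk=61 s=5: MISS | VC [26, 12, 21]
  [11] addr=0x151 blk=21 s=5: VC-HIT | VC [26, 12, 61]
  [12] addr=0x39b blk=57 s=1: MISS | VC [26, 12, 61, 17]
  [13] addr=0x11d blk=17 s=1: VC-HIT | VC [26, 12, 61, 57]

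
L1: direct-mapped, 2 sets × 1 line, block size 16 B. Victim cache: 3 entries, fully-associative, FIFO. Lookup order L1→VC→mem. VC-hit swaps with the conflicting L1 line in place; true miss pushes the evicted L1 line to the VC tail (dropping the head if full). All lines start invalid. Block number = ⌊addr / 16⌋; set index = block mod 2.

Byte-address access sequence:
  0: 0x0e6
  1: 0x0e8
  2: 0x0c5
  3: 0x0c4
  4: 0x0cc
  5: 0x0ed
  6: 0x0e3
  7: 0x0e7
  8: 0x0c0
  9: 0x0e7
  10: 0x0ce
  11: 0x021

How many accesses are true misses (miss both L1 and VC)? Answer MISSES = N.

0: 0xe6 (blk 14, set 0) → MISS  vc=[]
1: 0xe8 (blk 14, set 0) → L1-HIT  vc=[]
2: 0xc5 (blk 12, set 0) → MISS  vc=[14]
3: 0xc4 (blk 12, set 0) → L1-HIT  vc=[14]
4: 0xcc (blk 12, set 0) → L1-HIT  vc=[14]
5: 0xed (blk 14, set 0) → VC-HIT  vc=[12]
6: 0xe3 (blk 14, set 0) → L1-HIT  vc=[12]
7: 0xe7 (blk 14, set 0) → L1-HIT  vc=[12]
8: 0xc0 (blk 12, set 0) → VC-HIT  vc=[14]
9: 0xe7 (blk 14, set 0) → VC-HIT  vc=[12]
10: 0xce (blk 12, set 0) → VC-HIT  vc=[14]
11: 0x21 (blk 2, set 0) → MISS  vc=[14, 12]

MISSES = 3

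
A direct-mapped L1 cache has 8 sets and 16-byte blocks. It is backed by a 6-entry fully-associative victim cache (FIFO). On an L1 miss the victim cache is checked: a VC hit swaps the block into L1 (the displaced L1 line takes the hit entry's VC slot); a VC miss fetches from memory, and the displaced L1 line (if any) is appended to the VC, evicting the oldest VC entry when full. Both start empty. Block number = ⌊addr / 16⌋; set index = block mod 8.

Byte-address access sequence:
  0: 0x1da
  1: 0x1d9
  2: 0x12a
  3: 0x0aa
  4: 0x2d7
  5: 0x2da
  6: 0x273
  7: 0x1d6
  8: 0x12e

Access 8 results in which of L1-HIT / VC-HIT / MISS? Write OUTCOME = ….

#0 0x1da→b29/s5 MISS; vc=[]
#1 0x1d9→b29/s5 L1-HIT; vc=[]
#2 0x12a→b18/s2 MISS; vc=[]
#3 0xaa→b10/s2 MISS; vc=[18]
#4 0x2d7→b45/s5 MISS; vc=[18,29]
#5 0x2da→b45/s5 L1-HIT; vc=[18,29]
#6 0x273→b39/s7 MISS; vc=[18,29]
#7 0x1d6→b29/s5 VC-HIT; vc=[18,45]
#8 0x12e→b18/s2 VC-HIT; vc=[10,45]

OUTCOME = VC-HIT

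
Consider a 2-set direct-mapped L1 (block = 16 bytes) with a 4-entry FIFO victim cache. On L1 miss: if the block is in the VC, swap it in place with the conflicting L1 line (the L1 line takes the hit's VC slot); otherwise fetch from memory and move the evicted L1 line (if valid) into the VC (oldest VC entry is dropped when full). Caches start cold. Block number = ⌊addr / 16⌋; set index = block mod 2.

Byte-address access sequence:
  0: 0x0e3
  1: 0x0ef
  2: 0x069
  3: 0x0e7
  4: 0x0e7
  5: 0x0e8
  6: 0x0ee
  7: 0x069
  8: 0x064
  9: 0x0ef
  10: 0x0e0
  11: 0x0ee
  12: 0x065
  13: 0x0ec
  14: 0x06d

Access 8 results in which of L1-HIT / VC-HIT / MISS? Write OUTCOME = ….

OUTCOME = L1-HIT

  [0] addr=0xe3 blk=14 s=0: MISS | VC []
  [1] addr=0xef blk=14 s=0: L1-HIT | VC []
  [2] addr=0x69 blk=6 s=0: MISS | VC [14]
  [3] addr=0xe7 blk=14 s=0: VC-HIT | VC [6]
  [4] addr=0xe7 blk=14 s=0: L1-HIT | VC [6]
  [5] addr=0xe8 blk=14 s=0: L1-HIT | VC [6]
  [6] addr=0xee blk=14 s=0: L1-HIT | VC [6]
  [7] addr=0x69 blk=6 s=0: VC-HIT | VC [14]
  [8] addr=0x64 blk=6 s=0: L1-HIT | VC [14]
  [9] addr=0xef blk=14 s=0: VC-HIT | VC [6]
  [10] addr=0xe0 blk=14 s=0: L1-HIT | VC [6]
  [11] addr=0xee blk=14 s=0: L1-HIT | VC [6]
  [12] addr=0x65 blk=6 s=0: VC-HIT | VC [14]
  [13] addr=0xec blk=14 s=0: VC-HIT | VC [6]
  [14] addr=0x6d blk=6 s=0: VC-HIT | VC [14]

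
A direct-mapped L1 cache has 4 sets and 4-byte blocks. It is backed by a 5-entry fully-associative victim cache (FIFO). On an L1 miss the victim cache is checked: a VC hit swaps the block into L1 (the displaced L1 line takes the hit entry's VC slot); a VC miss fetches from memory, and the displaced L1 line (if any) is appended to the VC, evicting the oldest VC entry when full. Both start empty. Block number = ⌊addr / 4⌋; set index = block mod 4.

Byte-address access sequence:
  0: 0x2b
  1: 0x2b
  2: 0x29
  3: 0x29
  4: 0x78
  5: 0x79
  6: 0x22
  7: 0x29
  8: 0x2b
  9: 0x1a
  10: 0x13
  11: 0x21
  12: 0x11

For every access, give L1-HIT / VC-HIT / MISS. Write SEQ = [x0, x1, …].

0: 0x2b (blk 10, set 2) → MISS  vc=[]
1: 0x2b (blk 10, set 2) → L1-HIT  vc=[]
2: 0x29 (blk 10, set 2) → L1-HIT  vc=[]
3: 0x29 (blk 10, set 2) → L1-HIT  vc=[]
4: 0x78 (blk 30, set 2) → MISS  vc=[10]
5: 0x79 (blk 30, set 2) → L1-HIT  vc=[10]
6: 0x22 (blk 8, set 0) → MISS  vc=[10]
7: 0x29 (blk 10, set 2) → VC-HIT  vc=[30]
8: 0x2b (blk 10, set 2) → L1-HIT  vc=[30]
9: 0x1a (blk 6, set 2) → MISS  vc=[30, 10]
10: 0x13 (blk 4, set 0) → MISS  vc=[30, 10, 8]
11: 0x21 (blk 8, set 0) → VC-HIT  vc=[30, 10, 4]
12: 0x11 (blk 4, set 0) → VC-HIT  vc=[30, 10, 8]

SEQ = [MISS, L1-HIT, L1-HIT, L1-HIT, MISS, L1-HIT, MISS, VC-HIT, L1-HIT, MISS, MISS, VC-HIT, VC-HIT]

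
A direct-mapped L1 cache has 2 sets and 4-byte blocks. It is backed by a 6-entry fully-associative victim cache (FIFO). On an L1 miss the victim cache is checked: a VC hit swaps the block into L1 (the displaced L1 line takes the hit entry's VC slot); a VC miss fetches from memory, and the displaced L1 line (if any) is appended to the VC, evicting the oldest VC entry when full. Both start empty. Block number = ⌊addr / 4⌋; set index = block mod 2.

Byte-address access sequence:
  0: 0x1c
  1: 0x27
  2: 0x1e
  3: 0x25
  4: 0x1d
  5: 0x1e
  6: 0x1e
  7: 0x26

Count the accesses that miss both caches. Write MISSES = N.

#0 0x1c→b7/s1 MISS; vc=[]
#1 0x27→b9/s1 MISS; vc=[7]
#2 0x1e→b7/s1 VC-HIT; vc=[9]
#3 0x25→b9/s1 VC-HIT; vc=[7]
#4 0x1d→b7/s1 VC-HIT; vc=[9]
#5 0x1e→b7/s1 L1-HIT; vc=[9]
#6 0x1e→b7/s1 L1-HIT; vc=[9]
#7 0x26→b9/s1 VC-HIT; vc=[7]

MISSES = 2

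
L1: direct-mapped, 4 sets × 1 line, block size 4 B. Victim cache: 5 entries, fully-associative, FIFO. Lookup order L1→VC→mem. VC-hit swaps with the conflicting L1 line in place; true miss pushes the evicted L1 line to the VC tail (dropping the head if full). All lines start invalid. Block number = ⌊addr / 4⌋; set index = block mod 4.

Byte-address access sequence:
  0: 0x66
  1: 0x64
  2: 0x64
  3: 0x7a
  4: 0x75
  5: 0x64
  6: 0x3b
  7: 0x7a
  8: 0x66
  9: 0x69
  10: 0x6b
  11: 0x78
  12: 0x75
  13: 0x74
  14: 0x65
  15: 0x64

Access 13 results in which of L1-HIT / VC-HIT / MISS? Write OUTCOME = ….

0: 0x66 (blk 25, set 1) → MISS  vc=[]
1: 0x64 (blk 25, set 1) → L1-HIT  vc=[]
2: 0x64 (blk 25, set 1) → L1-HIT  vc=[]
3: 0x7a (blk 30, set 2) → MISS  vc=[]
4: 0x75 (blk 29, set 1) → MISS  vc=[25]
5: 0x64 (blk 25, set 1) → VC-HIT  vc=[29]
6: 0x3b (blk 14, set 2) → MISS  vc=[29, 30]
7: 0x7a (blk 30, set 2) → VC-HIT  vc=[29, 14]
8: 0x66 (blk 25, set 1) → L1-HIT  vc=[29, 14]
9: 0x69 (blk 26, set 2) → MISS  vc=[29, 14, 30]
10: 0x6b (blk 26, set 2) → L1-HIT  vc=[29, 14, 30]
11: 0x78 (blk 30, set 2) → VC-HIT  vc=[29, 14, 26]
12: 0x75 (blk 29, set 1) → VC-HIT  vc=[25, 14, 26]
13: 0x74 (blk 29, set 1) → L1-HIT  vc=[25, 14, 26]
14: 0x65 (blk 25, set 1) → VC-HIT  vc=[29, 14, 26]
15: 0x64 (blk 25, set 1) → L1-HIT  vc=[29, 14, 26]

OUTCOME = L1-HIT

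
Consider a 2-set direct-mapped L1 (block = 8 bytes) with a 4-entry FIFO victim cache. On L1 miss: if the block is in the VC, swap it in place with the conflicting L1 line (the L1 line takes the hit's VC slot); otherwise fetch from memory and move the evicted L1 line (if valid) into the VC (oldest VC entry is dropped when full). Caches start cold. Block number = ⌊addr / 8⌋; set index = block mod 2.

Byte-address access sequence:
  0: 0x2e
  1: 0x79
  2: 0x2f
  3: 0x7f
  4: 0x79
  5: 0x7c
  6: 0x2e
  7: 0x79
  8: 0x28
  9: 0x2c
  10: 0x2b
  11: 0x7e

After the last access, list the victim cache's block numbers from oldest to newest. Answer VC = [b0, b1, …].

  [0] addr=0x2e blk=5 s=1: MISS | VC []
  [1] addr=0x79 blk=15 s=1: MISS | VC [5]
  [2] addr=0x2f blk=5 s=1: VC-HIT | VC [15]
  [3] addr=0x7f blk=15 s=1: VC-HIT | VC [5]
  [4] addr=0x79 blk=15 s=1: L1-HIT | VC [5]
  [5] addr=0x7c blk=15 s=1: L1-HIT | VC [5]
  [6] addr=0x2e blk=5 s=1: VC-HIT | VC [15]
  [7] addr=0x79 blk=15 s=1: VC-HIT | VC [5]
  [8] addr=0x28 blk=5 s=1: VC-HIT | VC [15]
  [9] addr=0x2c blk=5 s=1: L1-HIT | VC [15]
  [10] addr=0x2b blk=5 s=1: L1-HIT | VC [15]
  [11] addr=0x7e blk=15 s=1: VC-HIT | VC [5]

VC = [5]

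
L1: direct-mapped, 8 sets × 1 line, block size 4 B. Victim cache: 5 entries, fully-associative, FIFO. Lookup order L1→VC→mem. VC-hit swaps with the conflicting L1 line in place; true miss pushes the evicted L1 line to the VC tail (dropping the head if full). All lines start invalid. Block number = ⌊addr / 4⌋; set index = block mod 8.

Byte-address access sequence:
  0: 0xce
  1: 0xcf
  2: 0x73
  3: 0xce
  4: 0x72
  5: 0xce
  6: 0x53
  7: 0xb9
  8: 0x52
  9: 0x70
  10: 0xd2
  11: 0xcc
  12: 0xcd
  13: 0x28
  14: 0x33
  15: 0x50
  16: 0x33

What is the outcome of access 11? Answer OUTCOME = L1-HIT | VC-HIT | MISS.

OUTCOME = L1-HIT

#0 0xce→b51/s3 MISS; vc=[]
#1 0xcf→b51/s3 L1-HIT; vc=[]
#2 0x73→b28/s4 MISS; vc=[]
#3 0xce→b51/s3 L1-HIT; vc=[]
#4 0x72→b28/s4 L1-HIT; vc=[]
#5 0xce→b51/s3 L1-HIT; vc=[]
#6 0x53→b20/s4 MISS; vc=[28]
#7 0xb9→b46/s6 MISS; vc=[28]
#8 0x52→b20/s4 L1-HIT; vc=[28]
#9 0x70→b28/s4 VC-HIT; vc=[20]
#10 0xd2→b52/s4 MISS; vc=[20,28]
#11 0xcc→b51/s3 L1-HIT; vc=[20,28]
#12 0xcd→b51/s3 L1-HIT; vc=[20,28]
#13 0x28→b10/s2 MISS; vc=[20,28]
#14 0x33→b12/s4 MISS; vc=[20,28,52]
#15 0x50→b20/s4 VC-HIT; vc=[12,28,52]
#16 0x33→b12/s4 VC-HIT; vc=[20,28,52]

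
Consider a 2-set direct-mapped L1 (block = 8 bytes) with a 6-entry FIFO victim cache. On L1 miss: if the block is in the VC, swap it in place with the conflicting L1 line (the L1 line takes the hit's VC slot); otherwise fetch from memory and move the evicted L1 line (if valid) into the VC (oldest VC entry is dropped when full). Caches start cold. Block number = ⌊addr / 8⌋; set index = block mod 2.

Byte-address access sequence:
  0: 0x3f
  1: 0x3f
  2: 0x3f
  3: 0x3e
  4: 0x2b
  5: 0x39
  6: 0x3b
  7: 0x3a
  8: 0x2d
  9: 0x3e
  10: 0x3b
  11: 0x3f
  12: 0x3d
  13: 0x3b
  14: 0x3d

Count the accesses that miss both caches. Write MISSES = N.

  [0] addr=0x3f blk=7 s=1: MISS | VC []
  [1] addr=0x3f blk=7 s=1: L1-HIT | VC []
  [2] addr=0x3f blk=7 s=1: L1-HIT | VC []
  [3] addr=0x3e blk=7 s=1: L1-HIT | VC []
  [4] addr=0x2b blk=5 s=1: MISS | VC [7]
  [5] addr=0x39 blk=7 s=1: VC-HIT | VC [5]
  [6] addr=0x3b blk=7 s=1: L1-HIT | VC [5]
  [7] addr=0x3a blk=7 s=1: L1-HIT | VC [5]
  [8] addr=0x2d blk=5 s=1: VC-HIT | VC [7]
  [9] addr=0x3e blk=7 s=1: VC-HIT | VC [5]
  [10] addr=0x3b blk=7 s=1: L1-HIT | VC [5]
  [11] addr=0x3f blk=7 s=1: L1-HIT | VC [5]
  [12] addr=0x3d blk=7 s=1: L1-HIT | VC [5]
  [13] addr=0x3b blk=7 s=1: L1-HIT | VC [5]
  [14] addr=0x3d blk=7 s=1: L1-HIT | VC [5]

MISSES = 2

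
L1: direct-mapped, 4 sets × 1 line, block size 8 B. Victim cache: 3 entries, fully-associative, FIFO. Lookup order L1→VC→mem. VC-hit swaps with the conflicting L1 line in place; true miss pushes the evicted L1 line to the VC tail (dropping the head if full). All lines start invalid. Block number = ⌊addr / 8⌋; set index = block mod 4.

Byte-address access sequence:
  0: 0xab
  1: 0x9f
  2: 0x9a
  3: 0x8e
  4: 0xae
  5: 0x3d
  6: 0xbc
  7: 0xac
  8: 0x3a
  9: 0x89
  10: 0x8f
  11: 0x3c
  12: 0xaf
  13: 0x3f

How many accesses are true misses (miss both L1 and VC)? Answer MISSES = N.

  [0] addr=0xab blk=21 s=1: MISS | VC []
  [1] addr=0x9f blk=19 s=3: MISS | VC []
  [2] addr=0x9a blk=19 s=3: L1-HIT | VC []
  [3] addr=0x8e blk=17 s=1: MISS | VC [21]
  [4] addr=0xae blk=21 s=1: VC-HIT | VC [17]
  [5] addr=0x3d blk=7 s=3: MISS | VC [17, 19]
  [6] addr=0xbc blk=23 s=3: MISS | VC [17, 19, 7]
  [7] addr=0xac blk=21 s=1: L1-HIT | VC [17, 19, 7]
  [8] addr=0x3a blk=7 s=3: VC-HIT | VC [17, 19, 23]
  [9] addr=0x89 blk=17 s=1: VC-HIT | VC [21, 19, 23]
  [10] addr=0x8f blk=17 s=1: L1-HIT | VC [21, 19, 23]
  [11] addr=0x3c blk=7 s=3: L1-HIT | VC [21, 19, 23]
  [12] addr=0xaf blk=21 s=1: VC-HIT | VC [17, 19, 23]
  [13] addr=0x3f blk=7 s=3: L1-HIT | VC [17, 19, 23]

MISSES = 5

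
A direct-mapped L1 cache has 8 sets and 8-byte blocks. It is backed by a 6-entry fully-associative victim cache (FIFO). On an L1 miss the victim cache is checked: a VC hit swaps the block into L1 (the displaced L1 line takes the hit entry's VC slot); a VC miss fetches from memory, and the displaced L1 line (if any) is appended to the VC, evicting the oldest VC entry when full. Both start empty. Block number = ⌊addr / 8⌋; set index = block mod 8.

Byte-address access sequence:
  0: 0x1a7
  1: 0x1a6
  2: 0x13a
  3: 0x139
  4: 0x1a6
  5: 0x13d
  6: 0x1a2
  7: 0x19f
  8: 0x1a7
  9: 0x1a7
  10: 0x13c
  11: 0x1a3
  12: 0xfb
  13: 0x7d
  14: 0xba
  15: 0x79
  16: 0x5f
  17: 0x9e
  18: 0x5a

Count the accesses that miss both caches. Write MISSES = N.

MISSES = 8

0: 0x1a7 (blk 52, set 4) → MISS  vc=[]
1: 0x1a6 (blk 52, set 4) → L1-HIT  vc=[]
2: 0x13a (blk 39, set 7) → MISS  vc=[]
3: 0x139 (blk 39, set 7) → L1-HIT  vc=[]
4: 0x1a6 (blk 52, set 4) → L1-HIT  vc=[]
5: 0x13d (blk 39, set 7) → L1-HIT  vc=[]
6: 0x1a2 (blk 52, set 4) → L1-HIT  vc=[]
7: 0x19f (blk 51, set 3) → MISS  vc=[]
8: 0x1a7 (blk 52, set 4) → L1-HIT  vc=[]
9: 0x1a7 (blk 52, set 4) → L1-HIT  vc=[]
10: 0x13c (blk 39, set 7) → L1-HIT  vc=[]
11: 0x1a3 (blk 52, set 4) → L1-HIT  vc=[]
12: 0xfb (blk 31, set 7) → MISS  vc=[39]
13: 0x7d (blk 15, set 7) → MISS  vc=[39, 31]
14: 0xba (blk 23, set 7) → MISS  vc=[39, 31, 15]
15: 0x79 (blk 15, set 7) → VC-HIT  vc=[39, 31, 23]
16: 0x5f (blk 11, set 3) → MISS  vc=[39, 31, 23, 51]
17: 0x9e (blk 19, set 3) → MISS  vc=[39, 31, 23, 51, 11]
18: 0x5a (blk 11, set 3) → VC-HIT  vc=[39, 31, 23, 51, 19]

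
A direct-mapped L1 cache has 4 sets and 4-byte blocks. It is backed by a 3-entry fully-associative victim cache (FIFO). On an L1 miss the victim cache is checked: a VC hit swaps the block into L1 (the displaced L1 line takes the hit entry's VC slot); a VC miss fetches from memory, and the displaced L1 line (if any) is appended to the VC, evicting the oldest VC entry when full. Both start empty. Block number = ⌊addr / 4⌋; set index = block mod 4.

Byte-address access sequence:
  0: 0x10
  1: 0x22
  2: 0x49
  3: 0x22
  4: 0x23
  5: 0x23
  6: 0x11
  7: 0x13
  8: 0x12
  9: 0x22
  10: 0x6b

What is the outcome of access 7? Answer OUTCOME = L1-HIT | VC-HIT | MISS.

OUTCOME = L1-HIT

#0 0x10→b4/s0 MISS; vc=[]
#1 0x22→b8/s0 MISS; vc=[4]
#2 0x49→b18/s2 MISS; vc=[4]
#3 0x22→b8/s0 L1-HIT; vc=[4]
#4 0x23→b8/s0 L1-HIT; vc=[4]
#5 0x23→b8/s0 L1-HIT; vc=[4]
#6 0x11→b4/s0 VC-HIT; vc=[8]
#7 0x13→b4/s0 L1-HIT; vc=[8]
#8 0x12→b4/s0 L1-HIT; vc=[8]
#9 0x22→b8/s0 VC-HIT; vc=[4]
#10 0x6b→b26/s2 MISS; vc=[4,18]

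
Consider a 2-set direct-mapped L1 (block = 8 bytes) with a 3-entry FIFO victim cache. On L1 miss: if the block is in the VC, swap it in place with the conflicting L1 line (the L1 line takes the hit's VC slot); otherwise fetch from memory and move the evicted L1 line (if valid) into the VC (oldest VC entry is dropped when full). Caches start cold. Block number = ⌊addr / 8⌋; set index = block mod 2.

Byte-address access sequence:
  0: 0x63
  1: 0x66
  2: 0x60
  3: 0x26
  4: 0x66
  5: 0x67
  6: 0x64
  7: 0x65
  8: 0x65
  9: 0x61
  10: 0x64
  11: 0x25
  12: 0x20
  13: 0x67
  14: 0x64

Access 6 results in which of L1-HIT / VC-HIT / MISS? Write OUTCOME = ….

OUTCOME = L1-HIT

0: 0x63 (blk 12, set 0) → MISS  vc=[]
1: 0x66 (blk 12, set 0) → L1-HIT  vc=[]
2: 0x60 (blk 12, set 0) → L1-HIT  vc=[]
3: 0x26 (blk 4, set 0) → MISS  vc=[12]
4: 0x66 (blk 12, set 0) → VC-HIT  vc=[4]
5: 0x67 (blk 12, set 0) → L1-HIT  vc=[4]
6: 0x64 (blk 12, set 0) → L1-HIT  vc=[4]
7: 0x65 (blk 12, set 0) → L1-HIT  vc=[4]
8: 0x65 (blk 12, set 0) → L1-HIT  vc=[4]
9: 0x61 (blk 12, set 0) → L1-HIT  vc=[4]
10: 0x64 (blk 12, set 0) → L1-HIT  vc=[4]
11: 0x25 (blk 4, set 0) → VC-HIT  vc=[12]
12: 0x20 (blk 4, set 0) → L1-HIT  vc=[12]
13: 0x67 (blk 12, set 0) → VC-HIT  vc=[4]
14: 0x64 (blk 12, set 0) → L1-HIT  vc=[4]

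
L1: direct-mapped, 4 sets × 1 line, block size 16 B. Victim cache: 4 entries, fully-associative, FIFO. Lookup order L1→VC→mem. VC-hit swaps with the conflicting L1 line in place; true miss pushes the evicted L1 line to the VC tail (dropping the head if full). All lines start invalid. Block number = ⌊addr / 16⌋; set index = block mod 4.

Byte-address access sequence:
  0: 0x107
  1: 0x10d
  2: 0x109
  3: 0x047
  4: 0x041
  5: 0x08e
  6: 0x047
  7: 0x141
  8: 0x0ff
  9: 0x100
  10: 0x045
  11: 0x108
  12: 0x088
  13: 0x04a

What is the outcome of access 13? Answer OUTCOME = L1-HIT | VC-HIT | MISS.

OUTCOME = VC-HIT

0: 0x107 (blk 16, set 0) → MISS  vc=[]
1: 0x10d (blk 16, set 0) → L1-HIT  vc=[]
2: 0x109 (blk 16, set 0) → L1-HIT  vc=[]
3: 0x47 (blk 4, set 0) → MISS  vc=[16]
4: 0x41 (blk 4, set 0) → L1-HIT  vc=[16]
5: 0x8e (blk 8, set 0) → MISS  vc=[16, 4]
6: 0x47 (blk 4, set 0) → VC-HIT  vc=[16, 8]
7: 0x141 (blk 20, set 0) → MISS  vc=[16, 8, 4]
8: 0xff (blk 15, set 3) → MISS  vc=[16, 8, 4]
9: 0x100 (blk 16, set 0) → VC-HIT  vc=[20, 8, 4]
10: 0x45 (blk 4, set 0) → VC-HIT  vc=[20, 8, 16]
11: 0x108 (blk 16, set 0) → VC-HIT  vc=[20, 8, 4]
12: 0x88 (blk 8, set 0) → VC-HIT  vc=[20, 16, 4]
13: 0x4a (blk 4, set 0) → VC-HIT  vc=[20, 16, 8]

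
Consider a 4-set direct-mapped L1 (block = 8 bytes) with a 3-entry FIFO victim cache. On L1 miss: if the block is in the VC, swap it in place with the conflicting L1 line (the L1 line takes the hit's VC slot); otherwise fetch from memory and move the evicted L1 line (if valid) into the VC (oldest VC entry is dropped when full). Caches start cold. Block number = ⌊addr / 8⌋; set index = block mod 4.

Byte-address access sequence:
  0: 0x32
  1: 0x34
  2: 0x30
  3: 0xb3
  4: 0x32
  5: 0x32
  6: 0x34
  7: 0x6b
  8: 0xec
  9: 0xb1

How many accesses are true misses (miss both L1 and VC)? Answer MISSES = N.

MISSES = 4

0: 0x32 (blk 6, set 2) → MISS  vc=[]
1: 0x34 (blk 6, set 2) → L1-HIT  vc=[]
2: 0x30 (blk 6, set 2) → L1-HIT  vc=[]
3: 0xb3 (blk 22, set 2) → MISS  vc=[6]
4: 0x32 (blk 6, set 2) → VC-HIT  vc=[22]
5: 0x32 (blk 6, set 2) → L1-HIT  vc=[22]
6: 0x34 (blk 6, set 2) → L1-HIT  vc=[22]
7: 0x6b (blk 13, set 1) → MISS  vc=[22]
8: 0xec (blk 29, set 1) → MISS  vc=[22, 13]
9: 0xb1 (blk 22, set 2) → VC-HIT  vc=[6, 13]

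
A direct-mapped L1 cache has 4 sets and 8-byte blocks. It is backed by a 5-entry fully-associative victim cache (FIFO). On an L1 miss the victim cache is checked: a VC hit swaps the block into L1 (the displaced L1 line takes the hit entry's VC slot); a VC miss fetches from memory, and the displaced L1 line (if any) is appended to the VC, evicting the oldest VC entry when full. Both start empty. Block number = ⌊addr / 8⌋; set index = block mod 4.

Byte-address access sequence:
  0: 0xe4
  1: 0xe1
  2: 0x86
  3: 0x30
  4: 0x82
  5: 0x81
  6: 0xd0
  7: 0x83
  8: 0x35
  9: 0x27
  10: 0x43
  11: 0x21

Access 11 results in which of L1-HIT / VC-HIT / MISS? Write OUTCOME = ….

  [0] addr=0xe4 blk=28 s=0: MISS | VC []
  [1] addr=0xe1 blk=28 s=0: L1-HIT | VC []
  [2] addr=0x86 blk=16 s=0: MISS | VC [28]
  [3] addr=0x30 blk=6 s=2: MISS | VC [28]
  [4] addr=0x82 blk=16 s=0: L1-HIT | VC [28]
  [5] addr=0x81 blk=16 s=0: L1-HIT | VC [28]
  [6] addr=0xd0 blk=26 s=2: MISS | VC [28, 6]
  [7] addr=0x83 blk=16 s=0: L1-HIT | VC [28, 6]
  [8] addr=0x35 blk=6 s=2: VC-HIT | VC [28, 26]
  [9] addr=0x27 blk=4 s=0: MISS | VC [28, 26, 16]
  [10] addr=0x43 blk=8 s=0: MISS | VC [28, 26, 16, 4]
  [11] addr=0x21 blk=4 s=0: VC-HIT | VC [28, 26, 16, 8]

OUTCOME = VC-HIT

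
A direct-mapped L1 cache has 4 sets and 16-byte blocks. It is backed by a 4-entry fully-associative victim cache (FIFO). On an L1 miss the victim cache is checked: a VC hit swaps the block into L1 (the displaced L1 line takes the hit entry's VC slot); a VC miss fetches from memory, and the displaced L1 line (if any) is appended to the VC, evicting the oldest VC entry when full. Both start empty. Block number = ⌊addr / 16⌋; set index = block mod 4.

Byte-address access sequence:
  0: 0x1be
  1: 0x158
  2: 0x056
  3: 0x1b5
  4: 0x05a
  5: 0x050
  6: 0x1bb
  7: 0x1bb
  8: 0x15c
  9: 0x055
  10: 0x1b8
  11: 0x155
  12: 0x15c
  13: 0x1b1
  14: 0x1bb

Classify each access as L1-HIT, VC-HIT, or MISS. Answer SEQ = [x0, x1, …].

SEQ = [MISS, MISS, MISS, L1-HIT, L1-HIT, L1-HIT, L1-HIT, L1-HIT, VC-HIT, VC-HIT, L1-HIT, VC-HIT, L1-HIT, L1-HIT, L1-HIT]

  [0] addr=0x1be blk=27 s=3: MISS | VC []
  [1] addr=0x158 blk=21 s=1: MISS | VC []
  [2] addr=0x56 blk=5 s=1: MISS | VC [21]
  [3] addr=0x1b5 blk=27 s=3: L1-HIT | VC [21]
  [4] addr=0x5a blk=5 s=1: L1-HIT | VC [21]
  [5] addr=0x50 blk=5 s=1: L1-HIT | VC [21]
  [6] addr=0x1bb blk=27 s=3: L1-HIT | VC [21]
  [7] addr=0x1bb blk=27 s=3: L1-HIT | VC [21]
  [8] addr=0x15c blk=21 s=1: VC-HIT | VC [5]
  [9] addr=0x55 blk=5 s=1: VC-HIT | VC [21]
  [10] addr=0x1b8 blk=27 s=3: L1-HIT | VC [21]
  [11] addr=0x155 blk=21 s=1: VC-HIT | VC [5]
  [12] addr=0x15c blk=21 s=1: L1-HIT | VC [5]
  [13] addr=0x1b1 blk=27 s=3: L1-HIT | VC [5]
  [14] addr=0x1bb blk=27 s=3: L1-HIT | VC [5]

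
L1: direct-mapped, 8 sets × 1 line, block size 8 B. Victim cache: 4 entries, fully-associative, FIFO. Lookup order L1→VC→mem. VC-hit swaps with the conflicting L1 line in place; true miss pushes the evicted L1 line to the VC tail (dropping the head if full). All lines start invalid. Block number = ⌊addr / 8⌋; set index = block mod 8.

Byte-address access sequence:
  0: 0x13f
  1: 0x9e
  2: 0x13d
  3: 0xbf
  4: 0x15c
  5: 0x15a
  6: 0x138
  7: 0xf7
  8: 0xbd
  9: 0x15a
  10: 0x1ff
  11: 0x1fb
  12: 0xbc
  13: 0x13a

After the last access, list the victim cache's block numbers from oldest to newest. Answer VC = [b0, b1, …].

VC = [23, 19, 63]

  [0] addr=0x13f blk=39 s=7: MISS | VC []
  [1] addr=0x9e blk=19 s=3: MISS | VC []
  [2] addr=0x13d blk=39 s=7: L1-HIT | VC []
  [3] addr=0xbf blk=23 s=7: MISS | VC [39]
  [4] addr=0x15c blk=43 s=3: MISS | VC [39, 19]
  [5] addr=0x15a blk=43 s=3: L1-HIT | VC [39, 19]
  [6] addr=0x138 blk=39 s=7: VC-HIT | VC [23, 19]
  [7] addr=0xf7 blk=30 s=6: MISS | VC [23, 19]
  [8] addr=0xbd blk=23 s=7: VC-HIT | VC [39, 19]
  [9] addr=0x15a blk=43 s=3: L1-HIT | VC [39, 19]
  [10] addr=0x1ff blk=63 s=7: MISS | VC [39, 19, 23]
  [11] addr=0x1fb blk=63 s=7: L1-HIT | VC [39, 19, 23]
  [12] addr=0xbc blk=23 s=7: VC-HIT | VC [39, 19, 63]
  [13] addr=0x13a blk=39 s=7: VC-HIT | VC [23, 19, 63]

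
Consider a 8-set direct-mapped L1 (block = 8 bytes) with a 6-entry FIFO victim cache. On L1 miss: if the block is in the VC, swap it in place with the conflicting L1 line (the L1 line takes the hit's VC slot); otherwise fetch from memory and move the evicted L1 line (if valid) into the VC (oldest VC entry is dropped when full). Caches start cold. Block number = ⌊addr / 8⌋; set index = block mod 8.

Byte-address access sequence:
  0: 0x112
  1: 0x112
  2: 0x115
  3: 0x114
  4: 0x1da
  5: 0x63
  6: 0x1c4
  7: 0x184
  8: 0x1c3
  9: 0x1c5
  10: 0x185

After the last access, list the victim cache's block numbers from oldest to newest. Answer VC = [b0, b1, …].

VC = [56]

0: 0x112 (blk 34, set 2) → MISS  vc=[]
1: 0x112 (blk 34, set 2) → L1-HIT  vc=[]
2: 0x115 (blk 34, set 2) → L1-HIT  vc=[]
3: 0x114 (blk 34, set 2) → L1-HIT  vc=[]
4: 0x1da (blk 59, set 3) → MISS  vc=[]
5: 0x63 (blk 12, set 4) → MISS  vc=[]
6: 0x1c4 (blk 56, set 0) → MISS  vc=[]
7: 0x184 (blk 48, set 0) → MISS  vc=[56]
8: 0x1c3 (blk 56, set 0) → VC-HIT  vc=[48]
9: 0x1c5 (blk 56, set 0) → L1-HIT  vc=[48]
10: 0x185 (blk 48, set 0) → VC-HIT  vc=[56]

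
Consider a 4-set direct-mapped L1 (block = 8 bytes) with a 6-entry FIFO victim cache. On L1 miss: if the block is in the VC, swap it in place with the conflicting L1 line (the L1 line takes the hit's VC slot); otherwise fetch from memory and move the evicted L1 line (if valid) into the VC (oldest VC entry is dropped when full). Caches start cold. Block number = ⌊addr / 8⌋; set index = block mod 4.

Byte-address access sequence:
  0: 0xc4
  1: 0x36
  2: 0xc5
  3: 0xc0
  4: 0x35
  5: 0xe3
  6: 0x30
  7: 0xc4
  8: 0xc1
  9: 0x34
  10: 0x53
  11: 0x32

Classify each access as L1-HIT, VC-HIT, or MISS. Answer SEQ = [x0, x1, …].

0: 0xc4 (blk 24, set 0) → MISS  vc=[]
1: 0x36 (blk 6, set 2) → MISS  vc=[]
2: 0xc5 (blk 24, set 0) → L1-HIT  vc=[]
3: 0xc0 (blk 24, set 0) → L1-HIT  vc=[]
4: 0x35 (blk 6, set 2) → L1-HIT  vc=[]
5: 0xe3 (blk 28, set 0) → MISS  vc=[24]
6: 0x30 (blk 6, set 2) → L1-HIT  vc=[24]
7: 0xc4 (blk 24, set 0) → VC-HIT  vc=[28]
8: 0xc1 (blk 24, set 0) → L1-HIT  vc=[28]
9: 0x34 (blk 6, set 2) → L1-HIT  vc=[28]
10: 0x53 (blk 10, set 2) → MISS  vc=[28, 6]
11: 0x32 (blk 6, set 2) → VC-HIT  vc=[28, 10]

SEQ = [MISS, MISS, L1-HIT, L1-HIT, L1-HIT, MISS, L1-HIT, VC-HIT, L1-HIT, L1-HIT, MISS, VC-HIT]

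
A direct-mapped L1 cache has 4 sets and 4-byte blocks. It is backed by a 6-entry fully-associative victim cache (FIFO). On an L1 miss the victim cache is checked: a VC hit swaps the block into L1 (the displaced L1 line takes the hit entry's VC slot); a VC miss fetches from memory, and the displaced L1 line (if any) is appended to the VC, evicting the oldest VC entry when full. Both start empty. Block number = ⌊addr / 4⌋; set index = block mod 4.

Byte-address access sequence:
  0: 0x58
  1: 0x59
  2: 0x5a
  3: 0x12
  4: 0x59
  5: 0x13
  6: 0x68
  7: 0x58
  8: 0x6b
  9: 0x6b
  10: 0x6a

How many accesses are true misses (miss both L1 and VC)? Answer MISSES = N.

MISSES = 3

0: 0x58 (blk 22, set 2) → MISS  vc=[]
1: 0x59 (blk 22, set 2) → L1-HIT  vc=[]
2: 0x5a (blk 22, set 2) → L1-HIT  vc=[]
3: 0x12 (blk 4, set 0) → MISS  vc=[]
4: 0x59 (blk 22, set 2) → L1-HIT  vc=[]
5: 0x13 (blk 4, set 0) → L1-HIT  vc=[]
6: 0x68 (blk 26, set 2) → MISS  vc=[22]
7: 0x58 (blk 22, set 2) → VC-HIT  vc=[26]
8: 0x6b (blk 26, set 2) → VC-HIT  vc=[22]
9: 0x6b (blk 26, set 2) → L1-HIT  vc=[22]
10: 0x6a (blk 26, set 2) → L1-HIT  vc=[22]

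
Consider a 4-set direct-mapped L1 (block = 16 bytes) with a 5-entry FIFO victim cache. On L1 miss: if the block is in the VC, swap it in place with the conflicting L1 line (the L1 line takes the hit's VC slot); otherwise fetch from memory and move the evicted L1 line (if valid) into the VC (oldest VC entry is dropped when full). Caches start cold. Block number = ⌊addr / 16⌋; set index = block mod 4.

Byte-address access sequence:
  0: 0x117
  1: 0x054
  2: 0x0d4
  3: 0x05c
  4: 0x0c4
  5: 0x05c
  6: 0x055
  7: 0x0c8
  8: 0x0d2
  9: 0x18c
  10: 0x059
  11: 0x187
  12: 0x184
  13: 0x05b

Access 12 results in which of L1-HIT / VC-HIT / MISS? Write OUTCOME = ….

  [0] addr=0x117 blk=17 s=1: MISS | VC []
  [1] addr=0x54 blk=5 s=1: MISS | VC [17]
  [2] addr=0xd4 blk=13 s=1: MISS | VC [17, 5]
  [3] addr=0x5c blk=5 s=1: VC-HIT | VC [17, 13]
  [4] addr=0xc4 blk=12 s=0: MISS | VC [17, 13]
  [5] addr=0x5c blk=5 s=1: L1-HIT | VC [17, 13]
  [6] addr=0x55 blk=5 s=1: L1-HIT | VC [17, 13]
  [7] addr=0xc8 blk=12 s=0: L1-HIT | VC [17, 13]
  [8] addr=0xd2 blk=13 s=1: VC-HIT | VC [17, 5]
  [9] addr=0x18c blk=24 s=0: MISS | VC [17, 5, 12]
  [10] addr=0x59 blk=5 s=1: VC-HIT | VC [17, 13, 12]
  [11] addr=0x187 blk=24 s=0: L1-HIT | VC [17, 13, 12]
  [12] addr=0x184 blk=24 s=0: L1-HIT | VC [17, 13, 12]
  [13] addr=0x5b blk=5 s=1: L1-HIT | VC [17, 13, 12]

OUTCOME = L1-HIT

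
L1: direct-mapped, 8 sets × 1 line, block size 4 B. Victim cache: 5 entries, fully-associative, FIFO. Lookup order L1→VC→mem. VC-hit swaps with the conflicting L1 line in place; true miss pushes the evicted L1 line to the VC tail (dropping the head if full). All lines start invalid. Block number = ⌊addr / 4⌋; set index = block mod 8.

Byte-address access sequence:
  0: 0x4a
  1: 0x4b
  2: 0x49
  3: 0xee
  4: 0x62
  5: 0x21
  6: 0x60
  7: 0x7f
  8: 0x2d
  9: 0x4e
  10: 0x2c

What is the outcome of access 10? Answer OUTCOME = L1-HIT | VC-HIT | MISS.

0: 0x4a (blk 18, set 2) → MISS  vc=[]
1: 0x4b (blk 18, set 2) → L1-HIT  vc=[]
2: 0x49 (blk 18, set 2) → L1-HIT  vc=[]
3: 0xee (blk 59, set 3) → MISS  vc=[]
4: 0x62 (blk 24, set 0) → MISS  vc=[]
5: 0x21 (blk 8, set 0) → MISS  vc=[24]
6: 0x60 (blk 24, set 0) → VC-HIT  vc=[8]
7: 0x7f (blk 31, set 7) → MISS  vc=[8]
8: 0x2d (blk 11, set 3) → MISS  vc=[8, 59]
9: 0x4e (blk 19, set 3) → MISS  vc=[8, 59, 11]
10: 0x2c (blk 11, set 3) → VC-HIT  vc=[8, 59, 19]

OUTCOME = VC-HIT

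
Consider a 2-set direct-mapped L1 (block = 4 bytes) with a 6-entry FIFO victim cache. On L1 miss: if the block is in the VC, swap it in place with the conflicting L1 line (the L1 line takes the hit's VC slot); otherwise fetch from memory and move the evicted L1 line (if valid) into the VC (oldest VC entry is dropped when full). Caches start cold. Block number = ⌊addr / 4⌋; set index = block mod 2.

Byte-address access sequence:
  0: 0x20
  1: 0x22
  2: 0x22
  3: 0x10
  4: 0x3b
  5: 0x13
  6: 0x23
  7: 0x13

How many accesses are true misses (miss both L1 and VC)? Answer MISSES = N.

MISSES = 3

  [0] addr=0x20 blk=8 s=0: MISS | VC []
  [1] addr=0x22 blk=8 s=0: L1-HIT | VC []
  [2] addr=0x22 blk=8 s=0: L1-HIT | VC []
  [3] addr=0x10 blk=4 s=0: MISS | VC [8]
  [4] addr=0x3b blk=14 s=0: MISS | VC [8, 4]
  [5] addr=0x13 blk=4 s=0: VC-HIT | VC [8, 14]
  [6] addr=0x23 blk=8 s=0: VC-HIT | VC [4, 14]
  [7] addr=0x13 blk=4 s=0: VC-HIT | VC [8, 14]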